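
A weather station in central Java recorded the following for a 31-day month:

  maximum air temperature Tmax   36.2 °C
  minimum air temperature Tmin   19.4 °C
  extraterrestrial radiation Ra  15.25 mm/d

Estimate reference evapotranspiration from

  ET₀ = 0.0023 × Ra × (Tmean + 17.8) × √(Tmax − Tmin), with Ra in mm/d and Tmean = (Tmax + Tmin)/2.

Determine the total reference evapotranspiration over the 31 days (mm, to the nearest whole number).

203 mm

Tmean = (36.2 + 19.4)/2 = 27.80 °C
ET₀ = 0.0023 × 15.25 × (27.80 + 17.8) × √16.8 = 0.0023 × 15.25 × 45.60 × 4.0988 = 6.5557 mm/d
Over 31 days: 6.5557 × 31 = 203.227 mm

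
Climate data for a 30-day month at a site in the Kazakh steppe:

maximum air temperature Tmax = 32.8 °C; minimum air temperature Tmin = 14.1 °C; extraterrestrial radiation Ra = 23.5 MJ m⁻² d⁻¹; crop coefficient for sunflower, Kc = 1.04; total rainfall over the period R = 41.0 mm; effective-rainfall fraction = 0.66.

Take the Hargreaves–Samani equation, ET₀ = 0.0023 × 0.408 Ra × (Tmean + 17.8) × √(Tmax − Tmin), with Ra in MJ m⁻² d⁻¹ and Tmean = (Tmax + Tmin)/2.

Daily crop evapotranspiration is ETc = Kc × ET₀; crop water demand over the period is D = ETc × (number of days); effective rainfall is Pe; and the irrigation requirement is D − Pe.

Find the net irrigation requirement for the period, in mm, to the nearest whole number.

Tmean = (32.8 + 14.1)/2 = 23.45 °C
0.408 Ra = 0.408 × 23.5 = 9.5880 mm/d equivalent
ET₀ = 0.0023 × 9.5880 × (23.45 + 17.8) × √18.7 = 0.0023 × 9.5880 × 41.25 × 4.3243 = 3.9336 mm/d
ETc = Kc × ET₀ = 1.04 × 3.9336 = 4.0909 mm/d
Crop demand D = ETc × 30 d = 4.0909 × 30 = 122.727 mm
Pe = 0.66 × 41.0 = 27.060 mm
D − Pe = 122.727 − 27.060 = 95.667 mm

96 mm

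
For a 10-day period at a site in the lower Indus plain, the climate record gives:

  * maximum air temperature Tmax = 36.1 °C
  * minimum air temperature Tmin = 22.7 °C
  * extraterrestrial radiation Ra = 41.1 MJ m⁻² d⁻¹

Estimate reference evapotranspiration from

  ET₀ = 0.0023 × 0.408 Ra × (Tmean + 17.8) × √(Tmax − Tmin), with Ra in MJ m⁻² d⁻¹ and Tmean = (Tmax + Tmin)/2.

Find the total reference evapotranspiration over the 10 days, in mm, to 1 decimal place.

Tmean = (36.1 + 22.7)/2 = 29.40 °C
0.408 Ra = 0.408 × 41.1 = 16.7688 mm/d equivalent
ET₀ = 0.0023 × 16.7688 × (29.40 + 17.8) × √13.4 = 0.0023 × 16.7688 × 47.20 × 3.6606 = 6.6638 mm/d
Over 10 days: 6.6638 × 10 = 66.638 mm

66.6 mm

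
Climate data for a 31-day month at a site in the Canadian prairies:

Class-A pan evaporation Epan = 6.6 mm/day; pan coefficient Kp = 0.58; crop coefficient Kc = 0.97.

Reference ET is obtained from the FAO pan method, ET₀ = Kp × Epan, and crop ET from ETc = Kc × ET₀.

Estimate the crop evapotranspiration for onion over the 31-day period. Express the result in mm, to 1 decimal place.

115.1 mm

ET₀ = 0.58 × 6.6 = 3.8280 mm/d
ETc = Kc × ET₀ = 0.97 × 3.8280 = 3.7132 mm/d
Over 31 days: 3.7132 × 31 = 115.109 mm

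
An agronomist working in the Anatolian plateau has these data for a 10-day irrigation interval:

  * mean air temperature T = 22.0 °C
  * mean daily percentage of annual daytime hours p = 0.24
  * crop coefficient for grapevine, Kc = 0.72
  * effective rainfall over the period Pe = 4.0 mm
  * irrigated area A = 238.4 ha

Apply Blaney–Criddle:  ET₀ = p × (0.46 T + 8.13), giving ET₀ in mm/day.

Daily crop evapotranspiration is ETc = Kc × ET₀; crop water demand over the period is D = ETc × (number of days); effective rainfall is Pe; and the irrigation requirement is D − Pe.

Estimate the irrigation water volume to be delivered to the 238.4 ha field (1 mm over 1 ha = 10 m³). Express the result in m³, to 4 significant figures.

65650 m³

ET₀ = 0.24 × (0.46 × 22.0 + 8.13) = 0.24 × 18.250 = 4.3800 mm/d
ETc = Kc × ET₀ = 0.72 × 4.3800 = 3.1536 mm/d
Crop demand D = ETc × 10 d = 3.1536 × 10 = 31.536 mm
D − Pe = 31.536 − 4.0 = 27.536 mm
Volume = 27.536 mm × 238.4 ha × 10 = 65645.8 m³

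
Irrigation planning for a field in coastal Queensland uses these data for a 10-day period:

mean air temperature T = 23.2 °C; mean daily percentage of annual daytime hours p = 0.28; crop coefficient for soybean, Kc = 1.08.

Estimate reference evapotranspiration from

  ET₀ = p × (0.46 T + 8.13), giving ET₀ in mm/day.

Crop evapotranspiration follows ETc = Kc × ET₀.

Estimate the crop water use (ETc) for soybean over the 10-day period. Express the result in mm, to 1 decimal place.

ET₀ = 0.28 × (0.46 × 23.2 + 8.13) = 0.28 × 18.802 = 5.2646 mm/d
ETc = Kc × ET₀ = 1.08 × 5.2646 = 5.6858 mm/d
Over 10 days: 5.6858 × 10 = 56.858 mm

56.9 mm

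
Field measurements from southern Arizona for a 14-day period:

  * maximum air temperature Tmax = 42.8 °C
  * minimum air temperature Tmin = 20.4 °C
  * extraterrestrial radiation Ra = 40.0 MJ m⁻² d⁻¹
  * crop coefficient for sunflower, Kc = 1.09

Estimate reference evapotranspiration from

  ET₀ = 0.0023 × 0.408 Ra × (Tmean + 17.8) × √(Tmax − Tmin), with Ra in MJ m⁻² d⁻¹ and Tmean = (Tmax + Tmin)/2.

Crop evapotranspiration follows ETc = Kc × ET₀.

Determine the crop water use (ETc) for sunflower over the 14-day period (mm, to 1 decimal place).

Tmean = (42.8 + 20.4)/2 = 31.60 °C
0.408 Ra = 0.408 × 40.0 = 16.3200 mm/d equivalent
ET₀ = 0.0023 × 16.3200 × (31.60 + 17.8) × √22.4 = 0.0023 × 16.3200 × 49.40 × 4.7329 = 8.7761 mm/d
ETc = Kc × ET₀ = 1.09 × 8.7761 = 9.5659 mm/d
Over 14 days: 9.5659 × 14 = 133.923 mm

133.9 mm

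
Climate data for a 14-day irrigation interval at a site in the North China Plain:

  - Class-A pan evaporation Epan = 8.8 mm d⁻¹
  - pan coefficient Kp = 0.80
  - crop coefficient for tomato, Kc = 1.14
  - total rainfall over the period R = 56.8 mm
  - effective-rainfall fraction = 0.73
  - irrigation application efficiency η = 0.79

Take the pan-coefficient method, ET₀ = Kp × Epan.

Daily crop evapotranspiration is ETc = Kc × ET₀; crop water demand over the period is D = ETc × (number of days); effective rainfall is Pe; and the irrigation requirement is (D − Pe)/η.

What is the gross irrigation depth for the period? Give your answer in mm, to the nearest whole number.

90 mm

ET₀ = 0.80 × 8.8 = 7.0400 mm/d
ETc = Kc × ET₀ = 1.14 × 7.0400 = 8.0256 mm/d
Crop demand D = ETc × 14 d = 8.0256 × 14 = 112.358 mm
Pe = 0.73 × 56.8 = 41.464 mm
D − Pe = 112.358 − 41.464 = 70.894 mm
Gross irrigation = 70.894 / 0.79 = 89.739 mm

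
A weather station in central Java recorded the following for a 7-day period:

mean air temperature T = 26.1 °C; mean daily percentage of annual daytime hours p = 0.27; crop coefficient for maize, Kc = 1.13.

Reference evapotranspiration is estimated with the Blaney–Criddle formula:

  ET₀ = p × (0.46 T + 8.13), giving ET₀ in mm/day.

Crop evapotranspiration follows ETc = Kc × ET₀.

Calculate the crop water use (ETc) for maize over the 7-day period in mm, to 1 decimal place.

43.0 mm

ET₀ = 0.27 × (0.46 × 26.1 + 8.13) = 0.27 × 20.136 = 5.4367 mm/d
ETc = Kc × ET₀ = 1.13 × 5.4367 = 6.1435 mm/d
Over 7 days: 6.1435 × 7 = 43.005 mm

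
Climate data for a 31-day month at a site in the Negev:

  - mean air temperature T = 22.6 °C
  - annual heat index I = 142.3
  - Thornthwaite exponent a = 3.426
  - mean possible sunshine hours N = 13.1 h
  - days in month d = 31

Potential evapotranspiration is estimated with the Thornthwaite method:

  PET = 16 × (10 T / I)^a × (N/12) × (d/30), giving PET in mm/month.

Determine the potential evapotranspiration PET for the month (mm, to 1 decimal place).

88.1 mm

10T/I = 10 × 22.6 / 142.3 = 1.5882
(10T/I)^a = 1.5882^3.426 = 4.8787
Uncorrected PET = 16 × 4.8787 = 78.059 mm
Correction = (N/12)(d/30) = (13.1/12)(31/30) = 1.1281
PET = 78.059 × 1.1281 = 88.058 mm/month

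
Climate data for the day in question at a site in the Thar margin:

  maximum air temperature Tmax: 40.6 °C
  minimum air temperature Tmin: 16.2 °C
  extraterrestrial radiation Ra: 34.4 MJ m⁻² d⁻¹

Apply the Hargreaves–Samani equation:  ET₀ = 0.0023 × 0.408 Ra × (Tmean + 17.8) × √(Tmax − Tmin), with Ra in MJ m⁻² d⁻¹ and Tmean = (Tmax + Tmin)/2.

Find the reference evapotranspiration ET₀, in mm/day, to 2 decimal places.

Tmean = (40.6 + 16.2)/2 = 28.40 °C
0.408 Ra = 0.408 × 34.4 = 14.0352 mm/d equivalent
ET₀ = 0.0023 × 14.0352 × (28.40 + 17.8) × √24.4 = 0.0023 × 14.0352 × 46.20 × 4.9396 = 7.3668 mm/d

7.37 mm/day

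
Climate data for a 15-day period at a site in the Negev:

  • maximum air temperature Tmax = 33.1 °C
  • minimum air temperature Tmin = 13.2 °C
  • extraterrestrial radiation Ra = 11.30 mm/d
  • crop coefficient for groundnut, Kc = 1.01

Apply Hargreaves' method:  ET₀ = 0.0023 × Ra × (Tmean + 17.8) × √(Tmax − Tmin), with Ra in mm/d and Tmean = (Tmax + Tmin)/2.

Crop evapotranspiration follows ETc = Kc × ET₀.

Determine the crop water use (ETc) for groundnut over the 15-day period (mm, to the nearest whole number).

Tmean = (33.1 + 13.2)/2 = 23.15 °C
ET₀ = 0.0023 × 11.30 × (23.15 + 17.8) × √19.9 = 0.0023 × 11.30 × 40.95 × 4.4609 = 4.7477 mm/d
ETc = Kc × ET₀ = 1.01 × 4.7477 = 4.7952 mm/d
Over 15 days: 4.7952 × 15 = 71.928 mm

72 mm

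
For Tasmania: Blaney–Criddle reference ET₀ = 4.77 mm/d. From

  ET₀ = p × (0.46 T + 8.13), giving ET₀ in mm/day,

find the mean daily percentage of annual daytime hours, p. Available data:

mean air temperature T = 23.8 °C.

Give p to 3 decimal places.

p = ET₀ / (0.46 T + 8.13) = 4.77 / (0.46 × 23.8 + 8.13) = 4.77 / 19.078 = 0.2500

0.250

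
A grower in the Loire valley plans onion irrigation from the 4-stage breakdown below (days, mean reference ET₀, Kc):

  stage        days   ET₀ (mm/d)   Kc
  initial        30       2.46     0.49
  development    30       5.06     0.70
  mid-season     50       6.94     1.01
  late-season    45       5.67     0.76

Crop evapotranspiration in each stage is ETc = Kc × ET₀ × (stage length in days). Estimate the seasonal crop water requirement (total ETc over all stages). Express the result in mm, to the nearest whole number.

687 mm

initial: 0.49 × 2.46 × 30 = 36.16 mm
development: 0.70 × 5.06 × 30 = 106.26 mm
mid-season: 1.01 × 6.94 × 50 = 350.47 mm
late-season: 0.76 × 5.67 × 45 = 193.91 mm
Seasonal total = 686.80 mm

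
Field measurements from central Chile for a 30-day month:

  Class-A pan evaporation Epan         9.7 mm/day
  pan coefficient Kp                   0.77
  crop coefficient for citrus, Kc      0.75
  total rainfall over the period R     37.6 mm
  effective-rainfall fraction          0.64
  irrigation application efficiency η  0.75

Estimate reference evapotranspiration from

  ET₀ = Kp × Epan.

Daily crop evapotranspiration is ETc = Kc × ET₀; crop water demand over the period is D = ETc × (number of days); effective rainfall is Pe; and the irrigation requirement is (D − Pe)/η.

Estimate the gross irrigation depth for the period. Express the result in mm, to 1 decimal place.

ET₀ = 0.77 × 9.7 = 7.4690 mm/d
ETc = Kc × ET₀ = 0.75 × 7.4690 = 5.6018 mm/d
Crop demand D = ETc × 30 d = 5.6018 × 30 = 168.054 mm
Pe = 0.64 × 37.6 = 24.064 mm
D − Pe = 168.054 − 24.064 = 143.990 mm
Gross irrigation = 143.990 / 0.75 = 191.987 mm

192.0 mm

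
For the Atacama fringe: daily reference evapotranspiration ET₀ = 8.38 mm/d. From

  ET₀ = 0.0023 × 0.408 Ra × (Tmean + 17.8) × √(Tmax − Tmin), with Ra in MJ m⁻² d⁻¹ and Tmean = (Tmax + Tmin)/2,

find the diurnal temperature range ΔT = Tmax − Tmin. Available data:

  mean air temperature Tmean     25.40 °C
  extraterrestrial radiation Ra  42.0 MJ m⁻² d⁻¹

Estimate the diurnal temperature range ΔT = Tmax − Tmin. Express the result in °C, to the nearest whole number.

24 °C

√ΔT = ET₀ / [0.0023 × 0.408 × Ra × (Tmean+17.8)] = 8.38 / (0.0023 × 17.1360 × 43.20) = 4.9218
ΔT = 4.9218² = 24.224 °C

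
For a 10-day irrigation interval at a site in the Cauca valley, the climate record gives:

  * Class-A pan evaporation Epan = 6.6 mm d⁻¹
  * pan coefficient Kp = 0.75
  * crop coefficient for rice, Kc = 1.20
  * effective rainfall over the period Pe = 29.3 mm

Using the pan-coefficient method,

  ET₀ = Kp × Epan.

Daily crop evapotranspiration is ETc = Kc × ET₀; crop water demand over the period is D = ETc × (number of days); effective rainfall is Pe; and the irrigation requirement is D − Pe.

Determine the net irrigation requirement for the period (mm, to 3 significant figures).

30.1 mm

ET₀ = 0.75 × 6.6 = 4.9500 mm/d
ETc = Kc × ET₀ = 1.20 × 4.9500 = 5.9400 mm/d
Crop demand D = ETc × 10 d = 5.9400 × 10 = 59.400 mm
D − Pe = 59.400 − 29.3 = 30.100 mm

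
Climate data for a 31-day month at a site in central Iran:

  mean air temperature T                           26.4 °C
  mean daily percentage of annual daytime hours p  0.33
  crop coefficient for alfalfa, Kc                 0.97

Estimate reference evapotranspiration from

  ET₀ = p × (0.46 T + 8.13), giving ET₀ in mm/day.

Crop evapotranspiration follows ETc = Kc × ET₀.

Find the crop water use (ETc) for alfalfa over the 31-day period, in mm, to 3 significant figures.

ET₀ = 0.33 × (0.46 × 26.4 + 8.13) = 0.33 × 20.274 = 6.6904 mm/d
ETc = Kc × ET₀ = 0.97 × 6.6904 = 6.4897 mm/d
Over 31 days: 6.4897 × 31 = 201.181 mm

201 mm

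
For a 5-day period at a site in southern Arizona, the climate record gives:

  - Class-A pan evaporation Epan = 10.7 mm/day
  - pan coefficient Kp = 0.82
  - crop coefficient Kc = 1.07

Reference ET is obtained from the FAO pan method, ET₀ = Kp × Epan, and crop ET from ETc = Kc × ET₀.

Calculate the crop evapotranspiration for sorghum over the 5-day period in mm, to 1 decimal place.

46.9 mm

ET₀ = 0.82 × 10.7 = 8.7740 mm/d
ETc = Kc × ET₀ = 1.07 × 8.7740 = 9.3882 mm/d
Over 5 days: 9.3882 × 5 = 46.941 mm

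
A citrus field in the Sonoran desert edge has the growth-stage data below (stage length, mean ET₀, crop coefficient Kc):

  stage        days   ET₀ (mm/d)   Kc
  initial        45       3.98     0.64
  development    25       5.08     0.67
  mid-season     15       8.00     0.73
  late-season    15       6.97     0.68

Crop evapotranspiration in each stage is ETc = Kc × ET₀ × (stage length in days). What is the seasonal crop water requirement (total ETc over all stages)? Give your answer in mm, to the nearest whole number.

initial: 0.64 × 3.98 × 45 = 114.62 mm
development: 0.67 × 5.08 × 25 = 85.09 mm
mid-season: 0.73 × 8.00 × 15 = 87.60 mm
late-season: 0.68 × 6.97 × 15 = 71.09 mm
Seasonal total = 358.40 mm

358 mm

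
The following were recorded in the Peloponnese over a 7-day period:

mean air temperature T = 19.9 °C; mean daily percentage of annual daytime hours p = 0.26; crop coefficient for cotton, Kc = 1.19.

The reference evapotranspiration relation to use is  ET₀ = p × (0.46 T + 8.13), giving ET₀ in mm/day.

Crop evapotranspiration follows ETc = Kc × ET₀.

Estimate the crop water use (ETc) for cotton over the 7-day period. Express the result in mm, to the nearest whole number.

37 mm

ET₀ = 0.26 × (0.46 × 19.9 + 8.13) = 0.26 × 17.284 = 4.4938 mm/d
ETc = Kc × ET₀ = 1.19 × 4.4938 = 5.3476 mm/d
Over 7 days: 5.3476 × 7 = 37.433 mm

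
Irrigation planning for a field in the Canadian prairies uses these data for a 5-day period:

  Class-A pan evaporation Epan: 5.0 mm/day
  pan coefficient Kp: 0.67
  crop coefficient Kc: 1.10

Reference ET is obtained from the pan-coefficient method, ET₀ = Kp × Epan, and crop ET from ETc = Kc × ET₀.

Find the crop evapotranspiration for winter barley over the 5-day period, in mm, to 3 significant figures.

ET₀ = 0.67 × 5.0 = 3.3500 mm/d
ETc = Kc × ET₀ = 1.10 × 3.3500 = 3.6850 mm/d
Over 5 days: 3.6850 × 5 = 18.425 mm

18.4 mm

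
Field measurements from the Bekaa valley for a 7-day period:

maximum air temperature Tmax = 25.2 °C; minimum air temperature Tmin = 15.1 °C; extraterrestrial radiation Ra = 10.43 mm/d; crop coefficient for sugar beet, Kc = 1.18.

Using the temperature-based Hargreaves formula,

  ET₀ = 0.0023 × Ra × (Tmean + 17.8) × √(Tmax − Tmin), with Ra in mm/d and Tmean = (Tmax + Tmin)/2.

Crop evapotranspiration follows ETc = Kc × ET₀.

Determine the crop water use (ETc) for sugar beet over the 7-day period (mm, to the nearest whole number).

Tmean = (25.2 + 15.1)/2 = 20.15 °C
ET₀ = 0.0023 × 10.43 × (20.15 + 17.8) × √10.1 = 0.0023 × 10.43 × 37.95 × 3.1780 = 2.8932 mm/d
ETc = Kc × ET₀ = 1.18 × 2.8932 = 3.4140 mm/d
Over 7 days: 3.4140 × 7 = 23.898 mm

24 mm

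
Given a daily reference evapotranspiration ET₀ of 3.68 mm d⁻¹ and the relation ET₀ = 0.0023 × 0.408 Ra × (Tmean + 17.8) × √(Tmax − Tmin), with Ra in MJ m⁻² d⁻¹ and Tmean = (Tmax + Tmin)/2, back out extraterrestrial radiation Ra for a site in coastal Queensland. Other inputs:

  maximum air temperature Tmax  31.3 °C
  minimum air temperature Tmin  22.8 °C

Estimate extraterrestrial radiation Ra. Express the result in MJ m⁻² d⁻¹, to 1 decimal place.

Tmean = (31.3+22.8)/2 = 27.05 °C; ΔT = 8.5
Ra = ET₀ / [0.0023 × 0.408 × (Tmean+17.8) × √ΔT]
   = 3.68 / (0.0023 × 0.408 × 44.85 × 2.9155) = 29.991 MJ m⁻² d⁻¹

30.0 MJ m⁻² d⁻¹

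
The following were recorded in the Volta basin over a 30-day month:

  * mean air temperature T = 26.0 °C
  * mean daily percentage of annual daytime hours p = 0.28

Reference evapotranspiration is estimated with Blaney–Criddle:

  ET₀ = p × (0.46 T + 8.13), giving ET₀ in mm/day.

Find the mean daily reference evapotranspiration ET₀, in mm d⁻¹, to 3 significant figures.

ET₀ = 0.28 × (0.46 × 26.0 + 8.13) = 0.28 × 20.090 = 5.6252 mm/d

5.63 mm d⁻¹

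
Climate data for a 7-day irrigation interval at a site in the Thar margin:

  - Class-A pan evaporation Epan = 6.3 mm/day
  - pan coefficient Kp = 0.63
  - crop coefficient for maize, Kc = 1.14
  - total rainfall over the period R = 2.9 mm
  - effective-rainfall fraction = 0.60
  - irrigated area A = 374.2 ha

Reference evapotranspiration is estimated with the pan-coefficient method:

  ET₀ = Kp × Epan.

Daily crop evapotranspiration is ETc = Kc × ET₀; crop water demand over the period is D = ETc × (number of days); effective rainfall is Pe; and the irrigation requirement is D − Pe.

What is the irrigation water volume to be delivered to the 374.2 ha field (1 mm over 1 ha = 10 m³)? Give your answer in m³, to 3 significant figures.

112000 m³

ET₀ = 0.63 × 6.3 = 3.9690 mm/d
ETc = Kc × ET₀ = 1.14 × 3.9690 = 4.5247 mm/d
Crop demand D = ETc × 7 d = 4.5247 × 7 = 31.673 mm
Pe = 0.60 × 2.9 = 1.740 mm
D − Pe = 31.673 − 1.740 = 29.933 mm
Volume = 29.933 mm × 374.2 ha × 10 = 112009.3 m³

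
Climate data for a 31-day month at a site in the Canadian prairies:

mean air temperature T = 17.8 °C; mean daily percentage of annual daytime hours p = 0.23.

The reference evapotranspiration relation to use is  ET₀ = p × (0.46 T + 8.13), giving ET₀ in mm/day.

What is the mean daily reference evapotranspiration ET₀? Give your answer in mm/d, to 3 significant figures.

3.75 mm/d

ET₀ = 0.23 × (0.46 × 17.8 + 8.13) = 0.23 × 16.318 = 3.7531 mm/d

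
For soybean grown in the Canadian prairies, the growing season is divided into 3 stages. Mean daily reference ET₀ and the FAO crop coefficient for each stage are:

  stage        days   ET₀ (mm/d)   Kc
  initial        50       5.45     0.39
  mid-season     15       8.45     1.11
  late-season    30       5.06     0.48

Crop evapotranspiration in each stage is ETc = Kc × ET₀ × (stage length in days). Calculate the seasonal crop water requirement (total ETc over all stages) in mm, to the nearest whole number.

initial: 0.39 × 5.45 × 50 = 106.28 mm
mid-season: 1.11 × 8.45 × 15 = 140.69 mm
late-season: 0.48 × 5.06 × 30 = 72.86 mm
Seasonal total = 319.83 mm

320 mm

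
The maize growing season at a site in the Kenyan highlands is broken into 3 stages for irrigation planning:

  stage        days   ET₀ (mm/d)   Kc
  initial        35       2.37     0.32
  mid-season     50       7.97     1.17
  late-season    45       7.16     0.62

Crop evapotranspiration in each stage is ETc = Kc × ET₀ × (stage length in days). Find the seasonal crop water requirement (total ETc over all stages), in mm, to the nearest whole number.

693 mm

initial: 0.32 × 2.37 × 35 = 26.54 mm
mid-season: 1.17 × 7.97 × 50 = 466.25 mm
late-season: 0.62 × 7.16 × 45 = 199.76 mm
Seasonal total = 692.55 mm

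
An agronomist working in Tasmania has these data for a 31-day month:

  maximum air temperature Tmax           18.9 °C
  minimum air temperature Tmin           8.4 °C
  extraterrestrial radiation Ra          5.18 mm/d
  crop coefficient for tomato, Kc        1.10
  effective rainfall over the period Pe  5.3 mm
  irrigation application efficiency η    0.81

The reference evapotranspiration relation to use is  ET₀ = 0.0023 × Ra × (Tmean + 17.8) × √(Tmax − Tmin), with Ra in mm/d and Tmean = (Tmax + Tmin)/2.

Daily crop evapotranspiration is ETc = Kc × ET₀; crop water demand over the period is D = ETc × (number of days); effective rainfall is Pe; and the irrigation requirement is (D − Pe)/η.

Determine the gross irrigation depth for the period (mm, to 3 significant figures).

44.6 mm

Tmean = (18.9 + 8.4)/2 = 13.65 °C
ET₀ = 0.0023 × 5.18 × (13.65 + 17.8) × √10.5 = 0.0023 × 5.18 × 31.45 × 3.2404 = 1.2142 mm/d
ETc = Kc × ET₀ = 1.10 × 1.2142 = 1.3356 mm/d
Crop demand D = ETc × 31 d = 1.3356 × 31 = 41.404 mm
D − Pe = 41.404 − 5.3 = 36.104 mm
Gross irrigation = 36.104 / 0.81 = 44.573 mm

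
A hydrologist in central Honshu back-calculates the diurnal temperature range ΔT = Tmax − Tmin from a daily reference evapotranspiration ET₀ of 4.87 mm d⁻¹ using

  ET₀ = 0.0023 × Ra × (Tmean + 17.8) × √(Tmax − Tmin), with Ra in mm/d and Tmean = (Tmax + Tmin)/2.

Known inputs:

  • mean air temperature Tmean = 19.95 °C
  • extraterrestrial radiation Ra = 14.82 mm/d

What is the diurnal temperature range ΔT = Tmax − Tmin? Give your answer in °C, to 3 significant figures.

14.3 °C

√ΔT = ET₀ / [0.0023 × Ra × (Tmean+17.8)] = 4.87 / (0.0023 × 14.82 × 37.75) = 3.7847
ΔT = 3.7847² = 14.324 °C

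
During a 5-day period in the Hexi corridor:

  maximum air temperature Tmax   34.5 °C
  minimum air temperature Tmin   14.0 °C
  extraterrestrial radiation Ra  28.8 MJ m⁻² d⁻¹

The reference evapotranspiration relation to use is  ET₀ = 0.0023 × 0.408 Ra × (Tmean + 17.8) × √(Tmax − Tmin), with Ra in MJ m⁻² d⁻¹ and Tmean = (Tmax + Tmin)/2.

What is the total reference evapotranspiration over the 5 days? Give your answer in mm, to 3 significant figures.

Tmean = (34.5 + 14.0)/2 = 24.25 °C
0.408 Ra = 0.408 × 28.8 = 11.7504 mm/d equivalent
ET₀ = 0.0023 × 11.7504 × (24.25 + 17.8) × √20.5 = 0.0023 × 11.7504 × 42.05 × 4.5277 = 5.1455 mm/d
Over 5 days: 5.1455 × 5 = 25.728 mm

25.7 mm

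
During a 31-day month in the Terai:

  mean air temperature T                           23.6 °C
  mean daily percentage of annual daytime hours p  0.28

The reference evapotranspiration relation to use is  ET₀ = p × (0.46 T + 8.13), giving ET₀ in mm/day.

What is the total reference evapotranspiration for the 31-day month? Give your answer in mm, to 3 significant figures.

165 mm

ET₀ = 0.28 × (0.46 × 23.6 + 8.13) = 0.28 × 18.986 = 5.3161 mm/d
Monthly total = 5.3161 × 31 = 164.799 mm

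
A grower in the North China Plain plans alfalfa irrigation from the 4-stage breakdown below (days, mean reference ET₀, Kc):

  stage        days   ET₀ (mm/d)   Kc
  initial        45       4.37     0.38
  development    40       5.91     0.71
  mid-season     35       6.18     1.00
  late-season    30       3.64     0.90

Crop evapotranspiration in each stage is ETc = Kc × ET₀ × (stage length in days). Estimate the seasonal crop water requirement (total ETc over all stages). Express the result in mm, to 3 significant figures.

initial: 0.38 × 4.37 × 45 = 74.73 mm
development: 0.71 × 5.91 × 40 = 167.84 mm
mid-season: 1.00 × 6.18 × 35 = 216.30 mm
late-season: 0.90 × 3.64 × 30 = 98.28 mm
Seasonal total = 557.15 mm

557 mm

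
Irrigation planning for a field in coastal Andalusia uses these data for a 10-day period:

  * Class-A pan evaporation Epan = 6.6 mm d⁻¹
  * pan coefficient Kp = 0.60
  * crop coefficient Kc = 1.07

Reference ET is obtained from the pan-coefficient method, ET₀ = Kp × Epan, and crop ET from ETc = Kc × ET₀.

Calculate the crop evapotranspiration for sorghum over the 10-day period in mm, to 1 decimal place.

42.4 mm

ET₀ = 0.60 × 6.6 = 3.9600 mm/d
ETc = Kc × ET₀ = 1.07 × 3.9600 = 4.2372 mm/d
Over 10 days: 4.2372 × 10 = 42.372 mm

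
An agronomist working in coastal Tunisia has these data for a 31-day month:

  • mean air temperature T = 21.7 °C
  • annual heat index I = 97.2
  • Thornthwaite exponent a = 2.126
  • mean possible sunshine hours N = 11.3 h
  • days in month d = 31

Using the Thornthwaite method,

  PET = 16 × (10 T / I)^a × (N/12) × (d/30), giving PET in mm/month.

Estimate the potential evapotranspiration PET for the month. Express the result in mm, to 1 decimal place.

85.9 mm

10T/I = 10 × 21.7 / 97.2 = 2.2325
(10T/I)^a = 2.2325^2.126 = 5.5148
Uncorrected PET = 16 × 5.5148 = 88.237 mm
Correction = (N/12)(d/30) = (11.3/12)(31/30) = 0.9731
PET = 88.237 × 0.9731 = 85.863 mm/month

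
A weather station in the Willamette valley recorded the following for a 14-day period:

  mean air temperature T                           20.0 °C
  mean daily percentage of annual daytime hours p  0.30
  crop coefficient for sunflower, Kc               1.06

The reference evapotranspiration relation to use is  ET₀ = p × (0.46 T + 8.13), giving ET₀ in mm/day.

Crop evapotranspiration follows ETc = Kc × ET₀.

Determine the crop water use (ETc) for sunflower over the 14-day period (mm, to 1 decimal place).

ET₀ = 0.30 × (0.46 × 20.0 + 8.13) = 0.30 × 17.330 = 5.1990 mm/d
ETc = Kc × ET₀ = 1.06 × 5.1990 = 5.5109 mm/d
Over 14 days: 5.5109 × 14 = 77.153 mm

77.2 mm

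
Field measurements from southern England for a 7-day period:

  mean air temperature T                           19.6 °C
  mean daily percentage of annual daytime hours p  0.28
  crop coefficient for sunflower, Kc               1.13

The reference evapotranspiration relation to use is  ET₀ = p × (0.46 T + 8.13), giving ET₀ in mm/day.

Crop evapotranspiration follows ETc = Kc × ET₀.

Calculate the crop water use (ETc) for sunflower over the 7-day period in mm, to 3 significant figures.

38.0 mm

ET₀ = 0.28 × (0.46 × 19.6 + 8.13) = 0.28 × 17.146 = 4.8009 mm/d
ETc = Kc × ET₀ = 1.13 × 4.8009 = 5.4250 mm/d
Over 7 days: 5.4250 × 7 = 37.975 mm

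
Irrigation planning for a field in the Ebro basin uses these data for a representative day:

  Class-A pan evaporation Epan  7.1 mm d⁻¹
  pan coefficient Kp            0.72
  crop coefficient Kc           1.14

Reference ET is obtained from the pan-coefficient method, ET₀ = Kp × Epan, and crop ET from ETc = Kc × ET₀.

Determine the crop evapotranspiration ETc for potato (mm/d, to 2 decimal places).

ET₀ = 0.72 × 7.1 = 5.1120 mm/d
ETc = Kc × ET₀ = 1.14 × 5.1120 = 5.8277 mm/d

5.83 mm/d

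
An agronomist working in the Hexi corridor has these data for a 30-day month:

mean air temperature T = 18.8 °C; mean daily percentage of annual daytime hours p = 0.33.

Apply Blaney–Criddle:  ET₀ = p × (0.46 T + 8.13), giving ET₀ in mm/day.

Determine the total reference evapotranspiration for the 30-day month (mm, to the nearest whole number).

166 mm

ET₀ = 0.33 × (0.46 × 18.8 + 8.13) = 0.33 × 16.778 = 5.5367 mm/d
Monthly total = 5.5367 × 30 = 166.101 mm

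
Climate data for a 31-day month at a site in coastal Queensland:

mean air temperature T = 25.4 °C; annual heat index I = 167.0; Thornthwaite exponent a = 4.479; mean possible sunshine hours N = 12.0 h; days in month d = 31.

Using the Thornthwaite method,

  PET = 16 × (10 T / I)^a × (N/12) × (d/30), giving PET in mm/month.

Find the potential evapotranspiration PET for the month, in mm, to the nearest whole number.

10T/I = 10 × 25.4 / 167.0 = 1.5210
(10T/I)^a = 1.5210^4.479 = 6.5427
Uncorrected PET = 16 × 6.5427 = 104.683 mm
Correction = (N/12)(d/30) = (12.0/12)(31/30) = 1.0333
PET = 104.683 × 1.0333 = 108.169 mm/month

108 mm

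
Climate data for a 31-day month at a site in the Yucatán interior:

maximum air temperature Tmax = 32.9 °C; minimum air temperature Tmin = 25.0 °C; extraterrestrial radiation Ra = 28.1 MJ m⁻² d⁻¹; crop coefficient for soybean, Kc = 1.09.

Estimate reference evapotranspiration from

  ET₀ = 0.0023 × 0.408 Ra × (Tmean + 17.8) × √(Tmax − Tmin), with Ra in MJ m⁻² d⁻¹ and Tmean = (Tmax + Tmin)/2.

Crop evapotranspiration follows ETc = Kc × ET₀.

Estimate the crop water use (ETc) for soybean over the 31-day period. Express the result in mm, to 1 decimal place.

Tmean = (32.9 + 25.0)/2 = 28.95 °C
0.408 Ra = 0.408 × 28.1 = 11.4648 mm/d equivalent
ET₀ = 0.0023 × 11.4648 × (28.95 + 17.8) × √7.9 = 0.0023 × 11.4648 × 46.75 × 2.8107 = 3.4649 mm/d
ETc = Kc × ET₀ = 1.09 × 3.4649 = 3.7767 mm/d
Over 31 days: 3.7767 × 31 = 117.078 mm

117.1 mm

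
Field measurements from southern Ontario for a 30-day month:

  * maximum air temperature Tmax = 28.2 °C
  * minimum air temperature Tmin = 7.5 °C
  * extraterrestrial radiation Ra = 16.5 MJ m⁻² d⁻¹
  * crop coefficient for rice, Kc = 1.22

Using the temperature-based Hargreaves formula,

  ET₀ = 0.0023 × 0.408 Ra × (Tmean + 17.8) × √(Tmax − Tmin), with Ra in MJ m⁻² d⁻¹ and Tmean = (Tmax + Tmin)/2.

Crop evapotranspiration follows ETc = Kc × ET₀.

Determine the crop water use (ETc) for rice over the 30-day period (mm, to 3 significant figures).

Tmean = (28.2 + 7.5)/2 = 17.85 °C
0.408 Ra = 0.408 × 16.5 = 6.7320 mm/d equivalent
ET₀ = 0.0023 × 6.7320 × (17.85 + 17.8) × √20.7 = 0.0023 × 6.7320 × 35.65 × 4.5497 = 2.5114 mm/d
ETc = Kc × ET₀ = 1.22 × 2.5114 = 3.0639 mm/d
Over 30 days: 3.0639 × 30 = 91.917 mm

91.9 mm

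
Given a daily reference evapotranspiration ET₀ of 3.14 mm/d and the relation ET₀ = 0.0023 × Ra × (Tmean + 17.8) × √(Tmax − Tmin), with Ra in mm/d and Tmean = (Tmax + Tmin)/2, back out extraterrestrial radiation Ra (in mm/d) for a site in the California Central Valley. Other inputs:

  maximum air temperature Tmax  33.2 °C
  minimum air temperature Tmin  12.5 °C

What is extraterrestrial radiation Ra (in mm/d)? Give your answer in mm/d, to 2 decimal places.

Tmean = 22.85 °C; √ΔT = 4.5497
Ra = ET₀ / [0.0023 × (Tmean+17.8) × √ΔT] = 3.14 / (0.0023 × 40.65 × 4.5497) = 7.382 mm/d

7.38 mm/d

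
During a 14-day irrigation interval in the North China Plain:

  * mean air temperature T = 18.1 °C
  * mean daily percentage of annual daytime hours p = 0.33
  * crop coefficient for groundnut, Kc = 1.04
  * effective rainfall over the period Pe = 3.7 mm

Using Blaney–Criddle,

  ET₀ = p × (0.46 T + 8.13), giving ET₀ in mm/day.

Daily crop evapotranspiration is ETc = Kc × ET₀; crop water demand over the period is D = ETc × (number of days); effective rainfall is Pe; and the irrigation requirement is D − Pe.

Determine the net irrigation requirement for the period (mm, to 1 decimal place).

75.4 mm

ET₀ = 0.33 × (0.46 × 18.1 + 8.13) = 0.33 × 16.456 = 5.4305 mm/d
ETc = Kc × ET₀ = 1.04 × 5.4305 = 5.6477 mm/d
Crop demand D = ETc × 14 d = 5.6477 × 14 = 79.068 mm
D − Pe = 79.068 − 3.7 = 75.368 mm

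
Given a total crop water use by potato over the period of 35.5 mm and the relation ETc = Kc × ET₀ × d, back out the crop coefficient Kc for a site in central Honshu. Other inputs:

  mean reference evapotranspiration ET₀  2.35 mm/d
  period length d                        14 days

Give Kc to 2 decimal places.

1.08

ETc = Kc × ET₀ × d  ⇒  Kc = ETc / (ET₀ × d)
Kc = 35.5 / (2.35 × 14) = 35.5 / 32.90 = 1.0790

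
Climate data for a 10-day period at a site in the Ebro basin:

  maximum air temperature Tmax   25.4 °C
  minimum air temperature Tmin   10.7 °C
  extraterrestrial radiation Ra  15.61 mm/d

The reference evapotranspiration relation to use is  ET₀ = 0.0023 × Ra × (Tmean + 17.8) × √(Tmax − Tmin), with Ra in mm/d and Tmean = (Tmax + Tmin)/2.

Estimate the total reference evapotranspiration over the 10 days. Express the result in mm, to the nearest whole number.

Tmean = (25.4 + 10.7)/2 = 18.05 °C
ET₀ = 0.0023 × 15.61 × (18.05 + 17.8) × √14.7 = 0.0023 × 15.61 × 35.85 × 3.8341 = 4.9350 mm/d
Over 10 days: 4.9350 × 10 = 49.350 mm

49 mm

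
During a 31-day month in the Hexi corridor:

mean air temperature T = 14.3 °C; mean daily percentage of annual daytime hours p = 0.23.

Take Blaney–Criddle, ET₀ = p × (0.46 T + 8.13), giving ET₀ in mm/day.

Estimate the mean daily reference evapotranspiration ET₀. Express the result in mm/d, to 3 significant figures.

3.38 mm/d

ET₀ = 0.23 × (0.46 × 14.3 + 8.13) = 0.23 × 14.708 = 3.3828 mm/d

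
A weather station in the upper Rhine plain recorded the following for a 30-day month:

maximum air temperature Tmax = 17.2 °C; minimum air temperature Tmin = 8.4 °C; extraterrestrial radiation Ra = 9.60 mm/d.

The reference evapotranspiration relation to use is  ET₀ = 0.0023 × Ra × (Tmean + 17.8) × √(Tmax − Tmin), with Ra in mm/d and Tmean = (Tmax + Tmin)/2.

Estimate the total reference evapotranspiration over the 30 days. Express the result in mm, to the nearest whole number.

60 mm

Tmean = (17.2 + 8.4)/2 = 12.80 °C
ET₀ = 0.0023 × 9.60 × (12.80 + 17.8) × √8.8 = 0.0023 × 9.60 × 30.60 × 2.9665 = 2.0043 mm/d
Over 30 days: 2.0043 × 30 = 60.129 mm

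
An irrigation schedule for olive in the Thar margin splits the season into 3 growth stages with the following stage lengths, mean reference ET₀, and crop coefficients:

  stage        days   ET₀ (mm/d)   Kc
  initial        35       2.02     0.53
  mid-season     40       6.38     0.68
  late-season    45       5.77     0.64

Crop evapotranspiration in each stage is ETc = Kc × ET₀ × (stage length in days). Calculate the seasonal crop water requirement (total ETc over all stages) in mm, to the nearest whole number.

initial: 0.53 × 2.02 × 35 = 37.47 mm
mid-season: 0.68 × 6.38 × 40 = 173.54 mm
late-season: 0.64 × 5.77 × 45 = 166.18 mm
Seasonal total = 377.19 mm

377 mm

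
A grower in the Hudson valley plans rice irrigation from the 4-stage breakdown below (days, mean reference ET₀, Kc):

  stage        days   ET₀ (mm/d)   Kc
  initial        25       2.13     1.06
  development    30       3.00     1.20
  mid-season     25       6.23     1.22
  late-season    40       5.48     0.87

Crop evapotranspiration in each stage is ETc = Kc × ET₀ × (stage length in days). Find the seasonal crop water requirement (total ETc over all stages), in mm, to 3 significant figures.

545 mm

initial: 1.06 × 2.13 × 25 = 56.45 mm
development: 1.20 × 3.00 × 30 = 108.00 mm
mid-season: 1.22 × 6.23 × 25 = 190.02 mm
late-season: 0.87 × 5.48 × 40 = 190.70 mm
Seasonal total = 545.17 mm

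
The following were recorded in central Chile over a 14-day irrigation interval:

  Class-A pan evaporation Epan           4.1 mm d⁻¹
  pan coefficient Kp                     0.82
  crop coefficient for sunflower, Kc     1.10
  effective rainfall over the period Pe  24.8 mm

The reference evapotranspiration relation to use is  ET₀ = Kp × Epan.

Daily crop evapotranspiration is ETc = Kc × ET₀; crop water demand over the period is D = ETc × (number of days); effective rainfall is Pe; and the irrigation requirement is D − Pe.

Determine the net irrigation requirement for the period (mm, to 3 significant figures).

27.0 mm

ET₀ = 0.82 × 4.1 = 3.3620 mm/d
ETc = Kc × ET₀ = 1.10 × 3.3620 = 3.6982 mm/d
Crop demand D = ETc × 14 d = 3.6982 × 14 = 51.775 mm
D − Pe = 51.775 − 24.8 = 26.975 mm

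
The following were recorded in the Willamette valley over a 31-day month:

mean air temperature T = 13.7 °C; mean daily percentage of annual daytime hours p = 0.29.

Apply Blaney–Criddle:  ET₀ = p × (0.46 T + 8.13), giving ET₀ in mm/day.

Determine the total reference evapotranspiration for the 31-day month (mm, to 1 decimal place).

129.7 mm

ET₀ = 0.29 × (0.46 × 13.7 + 8.13) = 0.29 × 14.432 = 4.1853 mm/d
Monthly total = 4.1853 × 31 = 129.744 mm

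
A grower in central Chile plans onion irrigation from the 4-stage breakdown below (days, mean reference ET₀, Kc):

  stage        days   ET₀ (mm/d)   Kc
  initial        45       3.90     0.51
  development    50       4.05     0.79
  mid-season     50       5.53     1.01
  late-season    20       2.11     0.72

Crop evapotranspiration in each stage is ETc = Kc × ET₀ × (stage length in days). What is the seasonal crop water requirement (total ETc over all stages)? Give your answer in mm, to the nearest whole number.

559 mm

initial: 0.51 × 3.90 × 45 = 89.51 mm
development: 0.79 × 4.05 × 50 = 159.98 mm
mid-season: 1.01 × 5.53 × 50 = 279.27 mm
late-season: 0.72 × 2.11 × 20 = 30.38 mm
Seasonal total = 559.14 mm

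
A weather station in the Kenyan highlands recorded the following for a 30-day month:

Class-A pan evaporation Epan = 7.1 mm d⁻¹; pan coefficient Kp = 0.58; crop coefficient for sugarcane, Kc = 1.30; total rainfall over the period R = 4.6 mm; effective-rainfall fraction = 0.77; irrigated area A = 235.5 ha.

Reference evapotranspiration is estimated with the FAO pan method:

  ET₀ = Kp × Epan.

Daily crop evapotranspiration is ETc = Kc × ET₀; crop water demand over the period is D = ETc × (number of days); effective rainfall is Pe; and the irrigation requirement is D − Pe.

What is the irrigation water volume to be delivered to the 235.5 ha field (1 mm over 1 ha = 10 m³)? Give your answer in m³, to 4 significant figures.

ET₀ = 0.58 × 7.1 = 4.1180 mm/d
ETc = Kc × ET₀ = 1.30 × 4.1180 = 5.3534 mm/d
Crop demand D = ETc × 30 d = 5.3534 × 30 = 160.602 mm
Pe = 0.77 × 4.6 = 3.542 mm
D − Pe = 160.602 − 3.542 = 157.060 mm
Volume = 157.060 mm × 235.5 ha × 10 = 369876.3 m³

369900 m³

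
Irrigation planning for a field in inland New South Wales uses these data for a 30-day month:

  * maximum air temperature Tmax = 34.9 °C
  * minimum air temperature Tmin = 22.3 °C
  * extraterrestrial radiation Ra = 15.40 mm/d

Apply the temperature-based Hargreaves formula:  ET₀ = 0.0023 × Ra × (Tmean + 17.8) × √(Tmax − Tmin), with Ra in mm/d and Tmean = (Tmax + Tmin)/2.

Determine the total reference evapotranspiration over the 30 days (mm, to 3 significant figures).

Tmean = (34.9 + 22.3)/2 = 28.60 °C
ET₀ = 0.0023 × 15.40 × (28.60 + 17.8) × √12.6 = 0.0023 × 15.40 × 46.40 × 3.5496 = 5.8337 mm/d
Over 30 days: 5.8337 × 30 = 175.011 mm

175 mm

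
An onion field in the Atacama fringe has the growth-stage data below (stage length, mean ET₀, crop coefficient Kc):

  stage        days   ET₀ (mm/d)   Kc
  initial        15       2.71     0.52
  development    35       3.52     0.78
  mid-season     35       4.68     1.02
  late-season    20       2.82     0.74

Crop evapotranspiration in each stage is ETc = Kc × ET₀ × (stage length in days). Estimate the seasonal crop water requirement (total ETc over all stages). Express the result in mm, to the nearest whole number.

initial: 0.52 × 2.71 × 15 = 21.14 mm
development: 0.78 × 3.52 × 35 = 96.10 mm
mid-season: 1.02 × 4.68 × 35 = 167.08 mm
late-season: 0.74 × 2.82 × 20 = 41.74 mm
Seasonal total = 326.06 mm

326 mm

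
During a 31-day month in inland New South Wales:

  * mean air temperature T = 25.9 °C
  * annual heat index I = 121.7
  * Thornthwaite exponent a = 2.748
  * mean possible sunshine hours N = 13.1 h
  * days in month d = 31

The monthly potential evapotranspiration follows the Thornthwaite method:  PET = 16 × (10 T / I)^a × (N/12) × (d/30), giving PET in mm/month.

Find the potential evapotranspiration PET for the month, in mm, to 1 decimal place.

143.8 mm

10T/I = 10 × 25.9 / 121.7 = 2.1282
(10T/I)^a = 2.1282^2.748 = 7.9685
Uncorrected PET = 16 × 7.9685 = 127.496 mm
Correction = (N/12)(d/30) = (13.1/12)(31/30) = 1.1281
PET = 127.496 × 1.1281 = 143.828 mm/month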